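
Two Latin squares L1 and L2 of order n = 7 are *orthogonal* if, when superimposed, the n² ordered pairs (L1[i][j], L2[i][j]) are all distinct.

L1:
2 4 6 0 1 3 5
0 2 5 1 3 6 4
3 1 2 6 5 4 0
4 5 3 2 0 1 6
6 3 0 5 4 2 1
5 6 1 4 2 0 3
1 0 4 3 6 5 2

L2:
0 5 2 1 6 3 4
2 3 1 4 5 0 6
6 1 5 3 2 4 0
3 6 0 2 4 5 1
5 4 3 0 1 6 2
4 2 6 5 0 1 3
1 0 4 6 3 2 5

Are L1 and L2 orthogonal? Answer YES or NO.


Form the n² = 49 superimposed pairs (L1[i][j], L2[i][j]), row by row (rows and columns indexed from 0):
row 0: (2,0) (4,5) (6,2) (0,1) (1,6) (3,3) (5,4)
row 1: (0,2) (2,3) (5,1) (1,4) (3,5) (6,0) (4,6)
row 2: (3,6) (1,1) (2,5) (6,3) (5,2) (4,4) (0,0)
row 3: (4,3) (5,6) (3,0) (2,2) (0,4) (1,5) (6,1)
row 4: (6,5) (3,4) (0,3) (5,0) (4,1) (2,6) (1,2)
row 5: (5,4) (6,2) (1,6) (4,5) (2,0) (0,1) (3,3)
row 6: (1,1) (0,0) (4,4) (3,6) (6,3) (5,2) (2,5)
Orthogonality requires all 49 pairs distinct.
But the pair (5,4) repeats: cell (0,6) has L1 = 5, L2 = 4, and cell (5,0) has L1 = 5, L2 = 4.
A repeated pair means some other pair never occurs (only 35 distinct pairs out of 49), so the squares are not orthogonal.
Conclusion: NO.

NO


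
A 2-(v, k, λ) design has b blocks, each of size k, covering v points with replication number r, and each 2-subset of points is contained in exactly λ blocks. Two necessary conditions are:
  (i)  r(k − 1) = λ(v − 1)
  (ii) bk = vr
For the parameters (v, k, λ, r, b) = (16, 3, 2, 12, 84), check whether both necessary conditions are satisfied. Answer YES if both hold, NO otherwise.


Condition (i): r(k − 1) = 12·2 = 24; λ(v − 1) = 2·15 = 30. Match? NO.
Condition (ii): bk = 84·3 = 252; vr = 16·12 = 192. Match? NO.
Both conditions hold? NO.

NO


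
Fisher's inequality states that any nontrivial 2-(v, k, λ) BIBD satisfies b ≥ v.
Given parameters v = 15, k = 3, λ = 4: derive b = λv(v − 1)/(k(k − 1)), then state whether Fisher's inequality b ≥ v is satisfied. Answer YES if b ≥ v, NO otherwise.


b = λv(v − 1)/(k(k − 1)) = 4·15·14/(3·2) = 840/6 = 140.
Compare with v = 15: b ≥ v, so Fisher's inequality holds.

YES


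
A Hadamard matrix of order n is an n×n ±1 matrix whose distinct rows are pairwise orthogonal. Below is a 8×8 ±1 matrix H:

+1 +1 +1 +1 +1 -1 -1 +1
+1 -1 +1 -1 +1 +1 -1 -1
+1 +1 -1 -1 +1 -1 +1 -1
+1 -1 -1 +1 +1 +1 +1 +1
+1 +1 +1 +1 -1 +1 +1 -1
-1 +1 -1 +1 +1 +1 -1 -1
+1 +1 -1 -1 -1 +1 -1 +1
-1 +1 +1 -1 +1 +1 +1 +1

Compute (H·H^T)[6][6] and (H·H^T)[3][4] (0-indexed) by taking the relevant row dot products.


Row 3 of H: [1, -1, -1, 1, 1, 1, 1, 1].
Row 4 of H: [1, 1, 1, 1, -1, 1, 1, -1].
Row 6 of H: [1, 1, -1, -1, -1, 1, -1, 1].
(H·H^T)[6][6] = Σ_j H[6][j]·H[6][j] = (1)² + (1)² + (-1)² + (-1)² + (-1)² + (1)² + (-1)² + (1)² = 1 + 1 + 1 + 1 + 1 + 1 + 1 + 1 = 8.
(H·H^T)[3][4] = Σ_j H[3][j]·H[4][j] = (1)·(1) + (-1)·(1) + (-1)·(1) + (1)·(1) + (1)·(-1) + (1)·(1) + (1)·(1) + (1)·(-1) = 1 + -1 + -1 + 1 + -1 + 1 + 1 + -1 = 0.
So rows 3 and 4 are orthogonal; the diagonal entry equals n = 8.

(6,6) entry = 8; (3,4) entry = 0.


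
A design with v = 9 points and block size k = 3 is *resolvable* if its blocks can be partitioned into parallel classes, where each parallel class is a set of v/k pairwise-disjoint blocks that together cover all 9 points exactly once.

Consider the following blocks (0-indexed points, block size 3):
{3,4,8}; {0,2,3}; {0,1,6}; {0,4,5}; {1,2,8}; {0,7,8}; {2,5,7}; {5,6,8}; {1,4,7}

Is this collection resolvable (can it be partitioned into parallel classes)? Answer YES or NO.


v = 9, block size k = 3, number of blocks = 9.
For resolvability, blocks must partition into parallel classes of size v/k = 3.
Total blocks must therefore be a multiple of 3: 9 = 3·3 + 0 ⇒ divisible ✓.
Consider block {0,4,5}. The only other block(s) in the collection disjoint from it are {1,2,8} — just 1 block(s). Any parallel class containing {0,4,5} would need 2 other blocks each disjoint from it, so no parallel class of size 3 can contain {0,4,5}.
Since every block must belong to some parallel class in a resolution, the collection cannot be partitioned into parallel classes.
Resolvable? NO.

NO


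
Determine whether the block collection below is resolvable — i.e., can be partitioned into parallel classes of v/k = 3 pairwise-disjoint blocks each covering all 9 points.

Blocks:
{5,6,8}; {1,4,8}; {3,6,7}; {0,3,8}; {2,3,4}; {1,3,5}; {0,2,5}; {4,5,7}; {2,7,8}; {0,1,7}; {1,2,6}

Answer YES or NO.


v = 9, block size k = 3, number of blocks = 11.
For resolvability, blocks must partition into parallel classes of size v/k = 3.
Total blocks must therefore be a multiple of 3: 11 = 3·3 + 2 ⇒ not divisible ✗.
Resolvable? NO.

NO


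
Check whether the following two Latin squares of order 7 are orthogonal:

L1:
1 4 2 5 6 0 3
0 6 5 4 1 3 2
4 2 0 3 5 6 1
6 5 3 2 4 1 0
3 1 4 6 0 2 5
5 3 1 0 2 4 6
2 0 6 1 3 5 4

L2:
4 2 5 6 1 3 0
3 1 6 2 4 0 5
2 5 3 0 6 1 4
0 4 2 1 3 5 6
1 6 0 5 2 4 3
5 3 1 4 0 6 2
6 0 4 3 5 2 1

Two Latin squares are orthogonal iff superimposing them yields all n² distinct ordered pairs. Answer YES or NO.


Form the n² = 49 superimposed pairs (L1[i][j], L2[i][j]), row by row (rows and columns indexed from 0):
row 0: (1,4) (4,2) (2,5) (5,6) (6,1) (0,3) (3,0)
row 1: (0,3) (6,1) (5,6) (4,2) (1,4) (3,0) (2,5)
row 2: (4,2) (2,5) (0,3) (3,0) (5,6) (6,1) (1,4)
row 3: (6,0) (5,4) (3,2) (2,1) (4,3) (1,5) (0,6)
row 4: (3,1) (1,6) (4,0) (6,5) (0,2) (2,4) (5,3)
row 5: (5,5) (3,3) (1,1) (0,4) (2,0) (4,6) (6,2)
row 6: (2,6) (0,0) (6,4) (1,3) (3,5) (5,2) (4,1)
Orthogonality requires all 49 pairs distinct.
But the pair (0,3) repeats: cell (0,5) has L1 = 0, L2 = 3, and cell (1,0) has L1 = 0, L2 = 3.
A repeated pair means some other pair never occurs (only 35 distinct pairs out of 49), so the squares are not orthogonal.
Conclusion: NO.

NO


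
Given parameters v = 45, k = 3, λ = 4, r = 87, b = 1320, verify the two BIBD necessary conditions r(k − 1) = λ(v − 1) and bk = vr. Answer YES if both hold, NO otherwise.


Condition (i): r(k − 1) = 87·2 = 174; λ(v − 1) = 4·44 = 176. Match? NO.
Condition (ii): bk = 1320·3 = 3960; vr = 45·87 = 3915. Match? NO.
Both conditions hold? NO.

NO


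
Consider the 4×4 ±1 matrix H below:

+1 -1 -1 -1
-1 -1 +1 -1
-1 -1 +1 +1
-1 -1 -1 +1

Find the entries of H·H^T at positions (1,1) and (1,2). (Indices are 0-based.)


Row 1 of H: [-1, -1, 1, -1].
Row 2 of H: [-1, -1, 1, 1].
(H·H^T)[1][1] = Σ_j H[1][j]·H[1][j] = (-1)² + (-1)² + (1)² + (-1)² = 1 + 1 + 1 + 1 = 4.
(H·H^T)[1][2] = Σ_j H[1][j]·H[2][j] = (-1)·(-1) + (-1)·(-1) + (1)·(1) + (-1)·(1) = 1 + 1 + 1 + -1 = 2.
Rows 1 and 2 are not orthogonal (dot product = 2 ≠ 0), so H is not a Hadamard matrix.

(1,1) entry = 4; (1,2) entry = 2.


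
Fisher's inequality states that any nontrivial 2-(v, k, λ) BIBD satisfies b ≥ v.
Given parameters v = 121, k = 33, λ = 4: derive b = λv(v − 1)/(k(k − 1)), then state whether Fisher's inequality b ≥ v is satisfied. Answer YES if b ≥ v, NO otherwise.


b = λv(v − 1)/(k(k − 1)) = 4·121·120/(33·32) = 58080/1056 = 55.
Compare with v = 121: b < v, so Fisher's inequality fails.

NO


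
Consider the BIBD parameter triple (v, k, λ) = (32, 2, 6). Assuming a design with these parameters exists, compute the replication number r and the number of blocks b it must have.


Any 2-(v, k, λ) BIBD satisfies two necessary conditions:
  (i)  Each point sits in r blocks, and counting incidences through any fixed point gives r(k − 1) = λ(v − 1), so r = λ(v − 1)/(k − 1).
  (ii) Total incidences bk = vr, so b = vr/k.
Step 1: r = λ(v − 1)/(k − 1) = 6·(32 − 1)/(2 − 1) = 6·31/1 = 186/1 = 186.
Step 2: b = vr/k = 32·186/2 = 5952/2 = 2976.
Check integrality: r = 186 ∈ Z ✓, b = 2976 ∈ Z ✓.
(These identities are necessary conditions: they determine r and b for any design with these parameters, but do not by themselves prove that one exists.)

r = 186, b = 2976.


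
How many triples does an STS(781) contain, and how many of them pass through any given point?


An STS(v) is a 2-(v, 3, 1) BIBD: block size k = 3, λ = 1.
Replication: r(k − 1) = λ(v − 1) ⇒ r·2 = 781 − 1 = 780 ⇒ r = 390.
Block count: bk = vr ⇒ b·3 = 781·390 = 304590 ⇒ b = 101530.

r = 390, b = 101530.


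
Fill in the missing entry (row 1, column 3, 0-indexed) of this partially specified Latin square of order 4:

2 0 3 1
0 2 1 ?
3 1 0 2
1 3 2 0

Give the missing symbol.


Row 1 contains symbols [0, 1, 2] — missing [3].
Column 3 contains symbols [0, 1, 2] — missing [3].
The missing symbol must appear in both missing sets; intersection = [3].
Therefore the hidden value is 3.

Missing value = 3.


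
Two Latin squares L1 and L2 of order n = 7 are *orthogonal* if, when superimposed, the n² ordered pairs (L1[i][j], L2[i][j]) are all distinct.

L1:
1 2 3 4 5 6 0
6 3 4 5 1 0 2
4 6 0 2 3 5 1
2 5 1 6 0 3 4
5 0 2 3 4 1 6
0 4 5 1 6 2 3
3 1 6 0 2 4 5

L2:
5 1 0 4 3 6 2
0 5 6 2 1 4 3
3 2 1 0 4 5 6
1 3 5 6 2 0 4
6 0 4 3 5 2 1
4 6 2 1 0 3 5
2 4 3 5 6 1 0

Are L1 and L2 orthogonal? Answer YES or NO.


Form the n² = 49 superimposed pairs (L1[i][j], L2[i][j]), row by row (rows and columns indexed from 0):
row 0: (1,5) (2,1) (3,0) (4,4) (5,3) (6,6) (0,2)
row 1: (6,0) (3,5) (4,6) (5,2) (1,1) (0,4) (2,3)
row 2: (4,3) (6,2) (0,1) (2,0) (3,4) (5,5) (1,6)
row 3: (2,1) (5,3) (1,5) (6,6) (0,2) (3,0) (4,4)
row 4: (5,6) (0,0) (2,4) (3,3) (4,5) (1,2) (6,1)
row 5: (0,4) (4,6) (5,2) (1,1) (6,0) (2,3) (3,5)
row 6: (3,2) (1,4) (6,3) (0,5) (2,6) (4,1) (5,0)
Orthogonality requires all 49 pairs distinct.
But the pair (2,1) repeats: cell (0,1) has L1 = 2, L2 = 1, and cell (3,0) has L1 = 2, L2 = 1.
A repeated pair means some other pair never occurs (only 35 distinct pairs out of 49), so the squares are not orthogonal.
Conclusion: NO.

NO


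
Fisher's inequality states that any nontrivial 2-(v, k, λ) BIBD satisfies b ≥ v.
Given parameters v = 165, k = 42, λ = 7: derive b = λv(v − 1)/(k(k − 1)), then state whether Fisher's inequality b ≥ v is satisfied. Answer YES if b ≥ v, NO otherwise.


b = λv(v − 1)/(k(k − 1)) = 7·165·164/(42·41) = 189420/1722 = 110.
Compare with v = 165: b < v, so Fisher's inequality fails.

NO


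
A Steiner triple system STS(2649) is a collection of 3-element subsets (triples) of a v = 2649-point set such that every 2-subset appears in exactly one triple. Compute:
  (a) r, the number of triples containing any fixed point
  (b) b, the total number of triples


An STS(v) is a 2-(v, 3, 1) BIBD: block size k = 3, λ = 1.
Replication: r(k − 1) = λ(v − 1) ⇒ r·2 = 2649 − 1 = 2648 ⇒ r = 1324.
Block count: bk = vr ⇒ b·3 = 2649·1324 = 3507276 ⇒ b = 1169092.

r = 1324, b = 1169092.


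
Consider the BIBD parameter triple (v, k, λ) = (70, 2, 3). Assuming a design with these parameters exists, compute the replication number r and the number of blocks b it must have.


Any 2-(v, k, λ) BIBD satisfies two necessary conditions:
  (i)  Each point sits in r blocks, and counting incidences through any fixed point gives r(k − 1) = λ(v − 1), so r = λ(v − 1)/(k − 1).
  (ii) Total incidences bk = vr, so b = vr/k.
Step 1: r = λ(v − 1)/(k − 1) = 3·(70 − 1)/(2 − 1) = 3·69/1 = 207/1 = 207.
Step 2: b = vr/k = 70·207/2 = 14490/2 = 7245.
Check integrality: r = 207 ∈ Z ✓, b = 7245 ∈ Z ✓.
(These identities are necessary conditions: they determine r and b for any design with these parameters, but do not by themselves prove that one exists.)

r = 207, b = 7245.


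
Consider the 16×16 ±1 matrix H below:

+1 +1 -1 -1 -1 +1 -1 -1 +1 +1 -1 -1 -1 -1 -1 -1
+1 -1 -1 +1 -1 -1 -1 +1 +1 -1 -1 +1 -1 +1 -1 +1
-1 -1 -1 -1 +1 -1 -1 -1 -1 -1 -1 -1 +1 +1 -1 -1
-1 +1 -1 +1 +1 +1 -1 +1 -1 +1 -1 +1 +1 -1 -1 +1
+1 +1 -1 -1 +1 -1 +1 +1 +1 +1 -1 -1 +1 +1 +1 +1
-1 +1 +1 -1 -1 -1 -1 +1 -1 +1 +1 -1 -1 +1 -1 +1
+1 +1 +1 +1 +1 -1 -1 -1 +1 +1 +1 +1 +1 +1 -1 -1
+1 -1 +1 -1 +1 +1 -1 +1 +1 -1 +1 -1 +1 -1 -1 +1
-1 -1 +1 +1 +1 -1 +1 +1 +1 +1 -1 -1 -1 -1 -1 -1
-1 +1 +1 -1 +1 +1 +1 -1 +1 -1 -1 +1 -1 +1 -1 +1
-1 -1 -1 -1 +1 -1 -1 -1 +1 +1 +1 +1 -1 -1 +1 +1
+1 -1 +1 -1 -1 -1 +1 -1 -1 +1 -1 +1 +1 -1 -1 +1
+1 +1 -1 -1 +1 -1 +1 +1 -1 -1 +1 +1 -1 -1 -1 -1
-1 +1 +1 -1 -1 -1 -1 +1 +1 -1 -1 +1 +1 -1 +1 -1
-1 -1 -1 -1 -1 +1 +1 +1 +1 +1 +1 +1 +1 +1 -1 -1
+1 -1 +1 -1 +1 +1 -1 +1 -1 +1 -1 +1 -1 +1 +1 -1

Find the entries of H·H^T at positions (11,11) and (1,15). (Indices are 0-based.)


Row 1 of H: [1, -1, -1, 1, -1, -1, -1, 1, 1, -1, -1, 1, -1, 1, -1, 1].
Row 11 of H: [1, -1, 1, -1, -1, -1, 1, -1, -1, 1, -1, 1, 1, -1, -1, 1].
Row 15 of H: [1, -1, 1, -1, 1, 1, -1, 1, -1, 1, -1, 1, -1, 1, 1, -1].
(H·H^T)[11][11] = Σ_j H[11][j]·H[11][j] = (1)² + (-1)² + (1)² + (-1)² + (-1)² + (-1)² + (1)² + (-1)² + (-1)² + (1)² + (-1)² + (1)² + (1)² + (-1)² + (-1)² + (1)² = 1 + 1 + 1 + 1 + 1 + 1 + 1 + 1 + 1 + 1 + 1 + 1 + 1 + 1 + 1 + 1 = 16.
(H·H^T)[1][15] = Σ_j H[1][j]·H[15][j] = (1)·(1) + (-1)·(-1) + (-1)·(1) + (1)·(-1) + (-1)·(1) + (-1)·(1) + (-1)·(-1) + (1)·(1) + (1)·(-1) + (-1)·(1) + (-1)·(-1) + (1)·(1) + (-1)·(-1) + (1)·(1) + (-1)·(1) + (1)·(-1) = 1 + 1 + -1 + -1 + -1 + -1 + 1 + 1 + -1 + -1 + 1 + 1 + 1 + 1 + -1 + -1 = 0.
So rows 1 and 15 are orthogonal; the diagonal entry equals n = 16.

(11,11) entry = 16; (1,15) entry = 0.


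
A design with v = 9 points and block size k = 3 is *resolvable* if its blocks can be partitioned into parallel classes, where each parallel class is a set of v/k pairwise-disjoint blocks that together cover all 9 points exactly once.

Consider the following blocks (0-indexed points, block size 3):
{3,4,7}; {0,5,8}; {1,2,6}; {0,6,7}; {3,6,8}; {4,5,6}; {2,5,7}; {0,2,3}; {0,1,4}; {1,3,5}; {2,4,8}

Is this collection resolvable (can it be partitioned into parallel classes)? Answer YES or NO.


v = 9, block size k = 3, number of blocks = 11.
For resolvability, blocks must partition into parallel classes of size v/k = 3.
Total blocks must therefore be a multiple of 3: 11 = 3·3 + 2 ⇒ not divisible ✗.
Resolvable? NO.

NO


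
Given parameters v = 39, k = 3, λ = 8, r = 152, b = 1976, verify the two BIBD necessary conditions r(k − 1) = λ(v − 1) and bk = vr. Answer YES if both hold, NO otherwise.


Condition (i): r(k − 1) = 152·2 = 304; λ(v − 1) = 8·38 = 304. Match? YES.
Condition (ii): bk = 1976·3 = 5928; vr = 39·152 = 5928. Match? YES.
Both conditions hold? YES.

YES


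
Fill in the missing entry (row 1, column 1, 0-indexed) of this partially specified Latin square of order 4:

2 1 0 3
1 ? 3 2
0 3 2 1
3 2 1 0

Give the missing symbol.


Row 1 contains symbols [1, 2, 3] — missing [0].
Column 1 contains symbols [1, 2, 3] — missing [0].
The missing symbol must appear in both missing sets; intersection = [0].
Therefore the hidden value is 0.

Missing value = 0.


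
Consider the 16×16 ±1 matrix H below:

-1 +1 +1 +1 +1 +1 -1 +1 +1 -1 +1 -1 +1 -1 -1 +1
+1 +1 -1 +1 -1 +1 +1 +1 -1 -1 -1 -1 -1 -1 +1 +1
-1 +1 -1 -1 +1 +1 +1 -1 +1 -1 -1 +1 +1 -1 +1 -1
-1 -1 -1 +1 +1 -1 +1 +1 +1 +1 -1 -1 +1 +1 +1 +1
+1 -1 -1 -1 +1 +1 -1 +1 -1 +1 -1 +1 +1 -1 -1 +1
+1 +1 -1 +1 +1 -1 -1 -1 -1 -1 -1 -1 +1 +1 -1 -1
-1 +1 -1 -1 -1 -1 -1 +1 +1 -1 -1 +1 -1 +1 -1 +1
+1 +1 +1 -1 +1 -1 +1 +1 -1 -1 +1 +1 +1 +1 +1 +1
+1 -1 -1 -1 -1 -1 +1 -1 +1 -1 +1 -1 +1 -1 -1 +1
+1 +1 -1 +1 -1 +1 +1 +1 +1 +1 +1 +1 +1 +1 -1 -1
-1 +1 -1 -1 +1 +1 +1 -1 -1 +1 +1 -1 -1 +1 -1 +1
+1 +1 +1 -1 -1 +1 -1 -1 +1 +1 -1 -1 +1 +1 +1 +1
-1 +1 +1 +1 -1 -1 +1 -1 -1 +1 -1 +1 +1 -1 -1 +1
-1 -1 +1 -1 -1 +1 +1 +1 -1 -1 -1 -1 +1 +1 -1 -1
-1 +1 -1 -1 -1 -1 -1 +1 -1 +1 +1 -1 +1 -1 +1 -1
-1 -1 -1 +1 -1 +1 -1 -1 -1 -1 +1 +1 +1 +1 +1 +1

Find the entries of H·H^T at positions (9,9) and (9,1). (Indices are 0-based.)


Row 1 of H: [1, 1, -1, 1, -1, 1, 1, 1, -1, -1, -1, -1, -1, -1, 1, 1].
Row 9 of H: [1, 1, -1, 1, -1, 1, 1, 1, 1, 1, 1, 1, 1, 1, -1, -1].
(H·H^T)[9][9] = Σ_j H[9][j]·H[9][j] = (1)² + (1)² + (-1)² + (1)² + (-1)² + (1)² + (1)² + (1)² + (1)² + (1)² + (1)² + (1)² + (1)² + (1)² + (-1)² + (-1)² = 1 + 1 + 1 + 1 + 1 + 1 + 1 + 1 + 1 + 1 + 1 + 1 + 1 + 1 + 1 + 1 = 16.
(H·H^T)[9][1] = Σ_j H[9][j]·H[1][j] = (1)·(1) + (1)·(1) + (-1)·(-1) + (1)·(1) + (-1)·(-1) + (1)·(1) + (1)·(1) + (1)·(1) + (1)·(-1) + (1)·(-1) + (1)·(-1) + (1)·(-1) + (1)·(-1) + (1)·(-1) + (-1)·(1) + (-1)·(1) = 1 + 1 + 1 + 1 + 1 + 1 + 1 + 1 + -1 + -1 + -1 + -1 + -1 + -1 + -1 + -1 = 0.
So rows 9 and 1 are orthogonal; the diagonal entry equals n = 16.

(9,9) entry = 16; (9,1) entry = 0.


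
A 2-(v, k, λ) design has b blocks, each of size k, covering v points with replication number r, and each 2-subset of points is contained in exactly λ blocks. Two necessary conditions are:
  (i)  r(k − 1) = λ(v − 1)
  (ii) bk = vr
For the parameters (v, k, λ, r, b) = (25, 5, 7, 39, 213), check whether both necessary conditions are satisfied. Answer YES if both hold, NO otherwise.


Condition (i): r(k − 1) = 39·4 = 156; λ(v − 1) = 7·24 = 168. Match? NO.
Condition (ii): bk = 213·5 = 1065; vr = 25·39 = 975. Match? NO.
Both conditions hold? NO.

NO


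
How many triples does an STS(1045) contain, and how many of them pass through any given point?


An STS(v) is a 2-(v, 3, 1) BIBD: block size k = 3, λ = 1.
Replication: r(k − 1) = λ(v − 1) ⇒ r·2 = 1045 − 1 = 1044 ⇒ r = 522.
Block count: bk = vr ⇒ b·3 = 1045·522 = 545490 ⇒ b = 181830.

r = 522, b = 181830.


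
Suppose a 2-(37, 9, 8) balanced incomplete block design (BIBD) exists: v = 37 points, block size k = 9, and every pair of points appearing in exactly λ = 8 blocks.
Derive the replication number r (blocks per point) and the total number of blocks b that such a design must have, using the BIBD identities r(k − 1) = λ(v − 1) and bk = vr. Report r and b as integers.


Any 2-(v, k, λ) BIBD satisfies two necessary conditions:
  (i)  Each point sits in r blocks, and counting incidences through any fixed point gives r(k − 1) = λ(v − 1), so r = λ(v − 1)/(k − 1).
  (ii) Total incidences bk = vr, so b = vr/k.
Step 1: r = λ(v − 1)/(k − 1) = 8·(37 − 1)/(9 − 1) = 8·36/8 = 288/8 = 36.
Step 2: b = vr/k = 37·36/9 = 1332/9 = 148.
Check integrality: r = 36 ∈ Z ✓, b = 148 ∈ Z ✓.
(These identities are necessary conditions: they determine r and b for any design with these parameters, but do not by themselves prove that one exists.)

r = 36, b = 148.


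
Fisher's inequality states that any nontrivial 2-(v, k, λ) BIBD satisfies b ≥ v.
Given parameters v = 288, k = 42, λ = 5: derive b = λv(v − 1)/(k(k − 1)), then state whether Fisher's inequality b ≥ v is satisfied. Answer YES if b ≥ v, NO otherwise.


r = λ(v − 1)/(k − 1) = 5·287/41 = 35.
b = vr/k = 288·35/42 = 240.
Fisher's inequality: b ≥ v ⇔ 240 ≥ 288? NO.

NO


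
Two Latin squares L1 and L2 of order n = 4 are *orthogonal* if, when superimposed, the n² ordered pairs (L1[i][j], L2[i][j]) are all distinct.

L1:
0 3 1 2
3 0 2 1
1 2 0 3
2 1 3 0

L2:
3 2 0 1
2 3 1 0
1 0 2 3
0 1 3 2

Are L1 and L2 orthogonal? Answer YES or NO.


Form the n² = 16 superimposed pairs (L1[i][j], L2[i][j]), row by row (rows and columns indexed from 0):
row 0: (0,3) (3,2) (1,0) (2,1)
row 1: (3,2) (0,3) (2,1) (1,0)
row 2: (1,1) (2,0) (0,2) (3,3)
row 3: (2,0) (1,1) (3,3) (0,2)
Orthogonality requires all 16 pairs distinct.
But the pair (3,2) repeats: cell (0,1) has L1 = 3, L2 = 2, and cell (1,0) has L1 = 3, L2 = 2.
A repeated pair means some other pair never occurs (only 8 distinct pairs out of 16), so the squares are not orthogonal.
Conclusion: NO.

NO


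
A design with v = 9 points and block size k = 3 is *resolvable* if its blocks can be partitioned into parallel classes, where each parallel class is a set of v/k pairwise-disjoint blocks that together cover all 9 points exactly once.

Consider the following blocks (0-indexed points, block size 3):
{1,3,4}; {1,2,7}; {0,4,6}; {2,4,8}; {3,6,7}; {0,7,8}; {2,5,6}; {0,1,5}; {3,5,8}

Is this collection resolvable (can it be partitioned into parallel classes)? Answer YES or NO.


v = 9, block size k = 3, number of blocks = 9.
For resolvability, blocks must partition into parallel classes of size v/k = 3.
Total blocks must therefore be a multiple of 3: 9 = 3·3 + 0 ⇒ divisible ✓.
Greedy packing gives 3 candidate class(es). Each should be a full parallel class (size 3, covers all 9 points).
  Class 1 (3 blocks): {1,3,4}; {0,7,8}; {2,5,6}. Points covered: [0, 1, 2, 3, 4, 5, 6, 7, 8].
  Class 2 (3 blocks): {1,2,7}; {0,4,6}; {3,5,8}. Points covered: [0, 1, 2, 3, 4, 5, 6, 7, 8].
  Class 3 (3 blocks): {2,4,8}; {3,6,7}; {0,1,5}. Points covered: [0, 1, 2, 3, 4, 5, 6, 7, 8].
All classes full (size 3)? YES. All classes cover every point? YES.
Resolvable? YES.

YES


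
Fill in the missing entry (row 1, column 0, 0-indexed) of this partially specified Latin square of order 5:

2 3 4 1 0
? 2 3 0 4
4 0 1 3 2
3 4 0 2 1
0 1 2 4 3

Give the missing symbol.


Row 1 contains symbols [0, 2, 3, 4] — missing [1].
Column 0 contains symbols [0, 2, 3, 4] — missing [1].
The missing symbol must appear in both missing sets; intersection = [1].
Therefore the hidden value is 1.

Missing value = 1.


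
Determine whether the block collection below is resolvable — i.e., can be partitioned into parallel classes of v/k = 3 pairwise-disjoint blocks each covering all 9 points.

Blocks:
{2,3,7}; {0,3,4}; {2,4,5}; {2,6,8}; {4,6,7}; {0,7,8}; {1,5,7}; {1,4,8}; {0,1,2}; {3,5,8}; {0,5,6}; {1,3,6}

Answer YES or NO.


v = 9, block size k = 3, number of blocks = 12.
For resolvability, blocks must partition into parallel classes of size v/k = 3.
Total blocks must therefore be a multiple of 3: 12 = 3·4 + 0 ⇒ divisible ✓.
Greedy packing gives 4 candidate class(es). Each should be a full parallel class (size 3, covers all 9 points).
  Class 1 (3 blocks): {2,3,7}; {1,4,8}; {0,5,6}. Points covered: [0, 1, 2, 3, 4, 5, 6, 7, 8].
  Class 2 (3 blocks): {0,3,4}; {2,6,8}; {1,5,7}. Points covered: [0, 1, 2, 3, 4, 5, 6, 7, 8].
  Class 3 (3 blocks): {2,4,5}; {0,7,8}; {1,3,6}. Points covered: [0, 1, 2, 3, 4, 5, 6, 7, 8].
  Class 4 (3 blocks): {4,6,7}; {0,1,2}; {3,5,8}. Points covered: [0, 1, 2, 3, 4, 5, 6, 7, 8].
All classes full (size 3)? YES. All classes cover every point? YES.
Resolvable? YES.

YES


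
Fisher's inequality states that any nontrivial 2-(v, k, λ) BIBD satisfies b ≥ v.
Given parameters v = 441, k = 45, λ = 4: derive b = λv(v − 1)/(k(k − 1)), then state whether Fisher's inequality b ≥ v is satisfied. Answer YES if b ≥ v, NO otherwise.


r = λ(v − 1)/(k − 1) = 4·440/44 = 40.
b = vr/k = 441·40/45 = 392.
Fisher's inequality: b ≥ v ⇔ 392 ≥ 441? NO.

NO


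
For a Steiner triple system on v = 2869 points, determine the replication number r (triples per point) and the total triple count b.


An STS(v) is a 2-(v, 3, 1) BIBD: block size k = 3, λ = 1.
Replication: r(k − 1) = λ(v − 1) ⇒ r·2 = 2869 − 1 = 2868 ⇒ r = 1434.
Block count: bk = vr ⇒ b·3 = 2869·1434 = 4114146 ⇒ b = 1371382.

r = 1434, b = 1371382.


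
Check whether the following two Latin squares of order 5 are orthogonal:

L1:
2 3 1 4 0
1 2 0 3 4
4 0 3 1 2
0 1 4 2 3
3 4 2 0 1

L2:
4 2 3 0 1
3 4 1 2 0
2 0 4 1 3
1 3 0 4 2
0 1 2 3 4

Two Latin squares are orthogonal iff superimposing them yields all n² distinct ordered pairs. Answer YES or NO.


Form the n² = 25 superimposed pairs (L1[i][j], L2[i][j]), row by row (rows and columns indexed from 0):
row 0: (2,4) (3,2) (1,3) (4,0) (0,1)
row 1: (1,3) (2,4) (0,1) (3,2) (4,0)
row 2: (4,2) (0,0) (3,4) (1,1) (2,3)
row 3: (0,1) (1,3) (4,0) (2,4) (3,2)
row 4: (3,0) (4,1) (2,2) (0,3) (1,4)
Orthogonality requires all 25 pairs distinct.
But the pair (1,3) repeats: cell (0,2) has L1 = 1, L2 = 3, and cell (1,0) has L1 = 1, L2 = 3.
A repeated pair means some other pair never occurs (only 15 distinct pairs out of 25), so the squares are not orthogonal.
Conclusion: NO.

NO


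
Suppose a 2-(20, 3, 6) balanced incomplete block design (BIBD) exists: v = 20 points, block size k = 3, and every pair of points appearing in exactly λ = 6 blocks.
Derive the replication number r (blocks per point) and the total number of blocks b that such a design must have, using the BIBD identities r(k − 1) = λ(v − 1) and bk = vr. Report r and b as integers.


Any 2-(v, k, λ) BIBD satisfies two necessary conditions:
  (i)  Each point sits in r blocks, and counting incidences through any fixed point gives r(k − 1) = λ(v − 1), so r = λ(v − 1)/(k − 1).
  (ii) Total incidences bk = vr, so b = vr/k.
Step 1: r = λ(v − 1)/(k − 1) = 6·(20 − 1)/(3 − 1) = 6·19/2 = 114/2 = 57.
Step 2: b = vr/k = 20·57/3 = 1140/3 = 380.
Check integrality: r = 57 ∈ Z ✓, b = 380 ∈ Z ✓.
(These identities are necessary conditions: they determine r and b for any design with these parameters, but do not by themselves prove that one exists.)

r = 57, b = 380.


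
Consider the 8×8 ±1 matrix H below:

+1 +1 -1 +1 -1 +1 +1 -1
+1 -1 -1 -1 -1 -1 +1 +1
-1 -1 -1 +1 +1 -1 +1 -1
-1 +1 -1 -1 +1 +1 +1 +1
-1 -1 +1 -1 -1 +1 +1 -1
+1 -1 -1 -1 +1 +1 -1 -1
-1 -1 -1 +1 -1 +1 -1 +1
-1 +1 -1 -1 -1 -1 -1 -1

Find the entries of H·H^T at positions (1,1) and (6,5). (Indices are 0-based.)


Row 1 of H: [1, -1, -1, -1, -1, -1, 1, 1].
Row 5 of H: [1, -1, -1, -1, 1, 1, -1, -1].
Row 6 of H: [-1, -1, -1, 1, -1, 1, -1, 1].
(H·H^T)[1][1] = Σ_j H[1][j]·H[1][j] = (1)² + (-1)² + (-1)² + (-1)² + (-1)² + (-1)² + (1)² + (1)² = 1 + 1 + 1 + 1 + 1 + 1 + 1 + 1 = 8.
(H·H^T)[6][5] = Σ_j H[6][j]·H[5][j] = (-1)·(1) + (-1)·(-1) + (-1)·(-1) + (1)·(-1) + (-1)·(1) + (1)·(1) + (-1)·(-1) + (1)·(-1) = -1 + 1 + 1 + -1 + -1 + 1 + 1 + -1 = 0.
So rows 6 and 5 are orthogonal; the diagonal entry equals n = 8.

(1,1) entry = 8; (6,5) entry = 0.


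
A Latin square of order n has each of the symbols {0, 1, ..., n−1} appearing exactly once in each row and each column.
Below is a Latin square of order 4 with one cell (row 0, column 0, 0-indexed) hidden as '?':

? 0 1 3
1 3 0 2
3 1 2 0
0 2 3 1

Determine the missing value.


Row 0 contains symbols [0, 1, 3] — missing [2].
Column 0 contains symbols [0, 1, 3] — missing [2].
The missing symbol must appear in both missing sets; intersection = [2].
Therefore the hidden value is 2.

Missing value = 2.


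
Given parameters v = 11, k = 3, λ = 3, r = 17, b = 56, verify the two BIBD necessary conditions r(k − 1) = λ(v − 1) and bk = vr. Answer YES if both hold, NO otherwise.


Condition (i): r(k − 1) = 17·2 = 34; λ(v − 1) = 3·10 = 30. Match? NO.
Condition (ii): bk = 56·3 = 168; vr = 11·17 = 187. Match? NO.
Both conditions hold? NO.

NO


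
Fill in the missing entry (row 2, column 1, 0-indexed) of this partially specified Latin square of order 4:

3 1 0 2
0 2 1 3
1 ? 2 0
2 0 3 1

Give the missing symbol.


Row 2 contains symbols [0, 1, 2] — missing [3].
Column 1 contains symbols [0, 1, 2] — missing [3].
The missing symbol must appear in both missing sets; intersection = [3].
Therefore the hidden value is 3.

Missing value = 3.


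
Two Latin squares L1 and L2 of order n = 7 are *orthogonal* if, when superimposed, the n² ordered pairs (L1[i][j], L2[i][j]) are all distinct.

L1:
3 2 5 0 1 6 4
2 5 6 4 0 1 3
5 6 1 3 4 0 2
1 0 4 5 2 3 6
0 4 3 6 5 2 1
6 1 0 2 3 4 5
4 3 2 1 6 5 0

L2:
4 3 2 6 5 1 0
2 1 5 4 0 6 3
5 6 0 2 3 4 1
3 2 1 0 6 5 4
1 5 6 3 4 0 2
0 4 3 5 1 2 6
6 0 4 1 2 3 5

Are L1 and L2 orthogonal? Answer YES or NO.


Form the n² = 49 superimposed pairs (L1[i][j], L2[i][j]), row by row (rows and columns indexed from 0):
row 0: (3,4) (2,3) (5,2) (0,6) (1,5) (6,1) (4,0)
row 1: (2,2) (5,1) (6,5) (4,4) (0,0) (1,6) (3,3)
row 2: (5,5) (6,6) (1,0) (3,2) (4,3) (0,4) (2,1)
row 3: (1,3) (0,2) (4,1) (5,0) (2,6) (3,5) (6,4)
row 4: (0,1) (4,5) (3,6) (6,3) (5,4) (2,0) (1,2)
row 5: (6,0) (1,4) (0,3) (2,5) (3,1) (4,2) (5,6)
row 6: (4,6) (3,0) (2,4) (1,1) (6,2) (5,3) (0,5)
Orthogonality requires all 49 pairs distinct.
Check by first coordinate: for each symbol s of L1, list the L2 entries in the n cells where L1 = s; they must all differ.
  L1 = 0: L2 entries (in reading order) 6, 0, 4, 2, 1, 3, 5 — all 7 distinct ✓
  L1 = 1: L2 entries (in reading order) 5, 6, 0, 3, 2, 4, 1 — all 7 distinct ✓
  L1 = 2: L2 entries (in reading order) 3, 2, 1, 6, 0, 5, 4 — all 7 distinct ✓
  L1 = 3: L2 entries (in reading order) 4, 3, 2, 5, 6, 1, 0 — all 7 distinct ✓
  L1 = 4: L2 entries (in reading order) 0, 4, 3, 1, 5, 2, 6 — all 7 distinct ✓
  L1 = 5: L2 entries (in reading order) 2, 1, 5, 0, 4, 6, 3 — all 7 distinct ✓
  L1 = 6: L2 entries (in reading order) 1, 5, 6, 4, 3, 0, 2 — all 7 distinct ✓
Every symbol of L1 meets every symbol of L2 exactly once, so all 49 pairs are distinct (49 of 49).
Conclusion: YES.

YES


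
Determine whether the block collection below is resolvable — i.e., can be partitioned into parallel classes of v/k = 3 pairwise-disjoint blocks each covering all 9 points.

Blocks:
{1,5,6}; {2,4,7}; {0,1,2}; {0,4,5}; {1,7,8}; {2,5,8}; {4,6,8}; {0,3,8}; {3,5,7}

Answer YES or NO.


v = 9, block size k = 3, number of blocks = 9.
For resolvability, blocks must partition into parallel classes of size v/k = 3.
Total blocks must therefore be a multiple of 3: 9 = 3·3 + 0 ⇒ divisible ✓.
Consider block {0,4,5}. The only other block(s) in the collection disjoint from it are {1,7,8} — just 1 block(s). Any parallel class containing {0,4,5} would need 2 other blocks each disjoint from it, so no parallel class of size 3 can contain {0,4,5}.
Since every block must belong to some parallel class in a resolution, the collection cannot be partitioned into parallel classes.
Resolvable? NO.

NO


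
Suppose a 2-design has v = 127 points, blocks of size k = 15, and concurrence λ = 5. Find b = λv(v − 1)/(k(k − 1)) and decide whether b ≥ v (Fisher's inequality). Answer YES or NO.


r = λ(v − 1)/(k − 1) = 5·126/14 = 45.
b = vr/k = 127·45/15 = 381.
Fisher's inequality: b ≥ v ⇔ 381 ≥ 127? YES.

YES


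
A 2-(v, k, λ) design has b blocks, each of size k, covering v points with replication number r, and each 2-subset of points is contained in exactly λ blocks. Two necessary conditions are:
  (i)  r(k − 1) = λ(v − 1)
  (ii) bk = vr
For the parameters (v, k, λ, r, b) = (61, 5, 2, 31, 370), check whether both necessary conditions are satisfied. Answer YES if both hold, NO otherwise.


Condition (i): r(k − 1) = 31·4 = 124; λ(v − 1) = 2·60 = 120. Match? NO.
Condition (ii): bk = 370·5 = 1850; vr = 61·31 = 1891. Match? NO.
Both conditions hold? NO.

NO


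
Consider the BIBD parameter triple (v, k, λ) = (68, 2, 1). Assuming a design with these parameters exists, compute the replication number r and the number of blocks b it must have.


Any 2-(v, k, λ) BIBD satisfies two necessary conditions:
  (i)  Each point sits in r blocks, and counting incidences through any fixed point gives r(k − 1) = λ(v − 1), so r = λ(v − 1)/(k − 1).
  (ii) Total incidences bk = vr, so b = vr/k.
Step 1: r = λ(v − 1)/(k − 1) = 1·(68 − 1)/(2 − 1) = 1·67/1 = 67/1 = 67.
Step 2: b = vr/k = 68·67/2 = 4556/2 = 2278.
Check integrality: r = 67 ∈ Z ✓, b = 2278 ∈ Z ✓.
(These identities are necessary conditions: they determine r and b for any design with these parameters, but do not by themselves prove that one exists.)

r = 67, b = 2278.


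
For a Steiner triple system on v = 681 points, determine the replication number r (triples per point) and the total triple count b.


An STS(v) is a 2-(v, 3, 1) BIBD: block size k = 3, λ = 1.
Replication: r(k − 1) = λ(v − 1) ⇒ r·2 = 681 − 1 = 680 ⇒ r = 340.
Block count: bk = vr ⇒ b·3 = 681·340 = 231540 ⇒ b = 77180.

r = 340, b = 77180.


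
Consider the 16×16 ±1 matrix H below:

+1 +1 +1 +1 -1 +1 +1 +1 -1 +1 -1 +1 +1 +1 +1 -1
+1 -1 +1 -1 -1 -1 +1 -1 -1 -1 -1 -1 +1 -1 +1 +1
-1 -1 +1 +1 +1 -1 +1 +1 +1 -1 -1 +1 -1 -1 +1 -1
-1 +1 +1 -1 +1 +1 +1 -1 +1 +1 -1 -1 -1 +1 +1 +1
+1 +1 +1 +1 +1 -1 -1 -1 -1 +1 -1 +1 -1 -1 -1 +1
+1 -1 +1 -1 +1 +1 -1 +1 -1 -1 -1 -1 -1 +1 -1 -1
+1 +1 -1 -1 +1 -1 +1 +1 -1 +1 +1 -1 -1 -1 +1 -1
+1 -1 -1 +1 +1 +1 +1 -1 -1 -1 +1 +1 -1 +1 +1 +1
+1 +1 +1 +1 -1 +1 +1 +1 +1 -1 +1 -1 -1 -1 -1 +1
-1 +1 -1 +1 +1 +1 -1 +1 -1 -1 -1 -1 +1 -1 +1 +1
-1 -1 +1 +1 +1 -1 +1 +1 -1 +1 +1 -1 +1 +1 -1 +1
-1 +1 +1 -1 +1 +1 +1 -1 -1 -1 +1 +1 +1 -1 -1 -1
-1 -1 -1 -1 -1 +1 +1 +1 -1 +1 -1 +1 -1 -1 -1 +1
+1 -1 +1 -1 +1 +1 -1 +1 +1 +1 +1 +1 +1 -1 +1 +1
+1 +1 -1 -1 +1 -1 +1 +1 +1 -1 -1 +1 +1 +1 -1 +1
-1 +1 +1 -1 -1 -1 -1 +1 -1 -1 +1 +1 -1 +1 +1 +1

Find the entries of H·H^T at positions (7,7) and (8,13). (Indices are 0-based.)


Row 7 of H: [1, -1, -1, 1, 1, 1, 1, -1, -1, -1, 1, 1, -1, 1, 1, 1].
Row 8 of H: [1, 1, 1, 1, -1, 1, 1, 1, 1, -1, 1, -1, -1, -1, -1, 1].
Row 13 of H: [1, -1, 1, -1, 1, 1, -1, 1, 1, 1, 1, 1, 1, -1, 1, 1].
(H·H^T)[7][7] = Σ_j H[7][j]·H[7][j] = (1)² + (-1)² + (-1)² + (1)² + (1)² + (1)² + (1)² + (-1)² + (-1)² + (-1)² + (1)² + (1)² + (-1)² + (1)² + (1)² + (1)² = 1 + 1 + 1 + 1 + 1 + 1 + 1 + 1 + 1 + 1 + 1 + 1 + 1 + 1 + 1 + 1 = 16.
(H·H^T)[8][13] = Σ_j H[8][j]·H[13][j] = (1)·(1) + (1)·(-1) + (1)·(1) + (1)·(-1) + (-1)·(1) + (1)·(1) + (1)·(-1) + (1)·(1) + (1)·(1) + (-1)·(1) + (1)·(1) + (-1)·(1) + (-1)·(1) + (-1)·(-1) + (-1)·(1) + (1)·(1) = 1 + -1 + 1 + -1 + -1 + 1 + -1 + 1 + 1 + -1 + 1 + -1 + -1 + 1 + -1 + 1 = 0.
So rows 8 and 13 are orthogonal; the diagonal entry equals n = 16.

(7,7) entry = 16; (8,13) entry = 0.


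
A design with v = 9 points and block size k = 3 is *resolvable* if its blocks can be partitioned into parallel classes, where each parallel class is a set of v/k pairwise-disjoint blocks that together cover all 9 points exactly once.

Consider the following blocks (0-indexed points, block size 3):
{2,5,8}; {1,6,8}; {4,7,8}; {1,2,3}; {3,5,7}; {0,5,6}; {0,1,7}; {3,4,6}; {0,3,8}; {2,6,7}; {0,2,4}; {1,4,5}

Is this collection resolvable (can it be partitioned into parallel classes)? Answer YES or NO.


v = 9, block size k = 3, number of blocks = 12.
For resolvability, blocks must partition into parallel classes of size v/k = 3.
Total blocks must therefore be a multiple of 3: 12 = 3·4 + 0 ⇒ divisible ✓.
Greedy packing gives 4 candidate class(es). Each should be a full parallel class (size 3, covers all 9 points).
  Class 1 (3 blocks): {2,5,8}; {0,1,7}; {3,4,6}. Points covered: [0, 1, 2, 3, 4, 5, 6, 7, 8].
  Class 2 (3 blocks): {1,6,8}; {3,5,7}; {0,2,4}. Points covered: [0, 1, 2, 3, 4, 5, 6, 7, 8].
  Class 3 (3 blocks): {4,7,8}; {1,2,3}; {0,5,6}. Points covered: [0, 1, 2, 3, 4, 5, 6, 7, 8].
  Class 4 (3 blocks): {0,3,8}; {2,6,7}; {1,4,5}. Points covered: [0, 1, 2, 3, 4, 5, 6, 7, 8].
All classes full (size 3)? YES. All classes cover every point? YES.
Resolvable? YES.

YES


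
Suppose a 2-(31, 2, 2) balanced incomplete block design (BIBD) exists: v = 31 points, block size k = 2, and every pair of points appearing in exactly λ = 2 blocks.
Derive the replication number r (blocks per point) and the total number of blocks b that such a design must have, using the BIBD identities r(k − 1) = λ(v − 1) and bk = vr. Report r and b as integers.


Any 2-(v, k, λ) BIBD satisfies two necessary conditions:
  (i)  Each point sits in r blocks, and counting incidences through any fixed point gives r(k − 1) = λ(v − 1), so r = λ(v − 1)/(k − 1).
  (ii) Total incidences bk = vr, so b = vr/k.
Step 1: r = λ(v − 1)/(k − 1) = 2·(31 − 1)/(2 − 1) = 2·30/1 = 60/1 = 60.
Step 2: b = vr/k = 31·60/2 = 1860/2 = 930.
Check integrality: r = 60 ∈ Z ✓, b = 930 ∈ Z ✓.
(These identities are necessary conditions: they determine r and b for any design with these parameters, but do not by themselves prove that one exists.)

r = 60, b = 930.


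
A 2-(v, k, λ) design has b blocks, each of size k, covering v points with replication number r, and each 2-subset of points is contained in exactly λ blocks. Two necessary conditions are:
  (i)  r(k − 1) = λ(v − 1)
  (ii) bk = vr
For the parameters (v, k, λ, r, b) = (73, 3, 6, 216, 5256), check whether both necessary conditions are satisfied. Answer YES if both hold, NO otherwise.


Condition (i): r(k − 1) = 216·2 = 432; λ(v − 1) = 6·72 = 432. Match? YES.
Condition (ii): bk = 5256·3 = 15768; vr = 73·216 = 15768. Match? YES.
Both conditions hold? YES.

YES


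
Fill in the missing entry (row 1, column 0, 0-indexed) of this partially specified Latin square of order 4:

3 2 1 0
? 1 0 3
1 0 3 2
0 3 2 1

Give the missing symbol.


Row 1 contains symbols [0, 1, 3] — missing [2].
Column 0 contains symbols [0, 1, 3] — missing [2].
The missing symbol must appear in both missing sets; intersection = [2].
Therefore the hidden value is 2.

Missing value = 2.


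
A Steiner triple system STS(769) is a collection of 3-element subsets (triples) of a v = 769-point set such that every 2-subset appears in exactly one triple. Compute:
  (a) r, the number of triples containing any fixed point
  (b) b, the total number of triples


An STS(v) is a 2-(v, 3, 1) BIBD: block size k = 3, λ = 1.
Replication: r(k − 1) = λ(v − 1) ⇒ r·2 = 769 − 1 = 768 ⇒ r = 384.
Block count: b = v(v − 1)/6 = 769·768/6 = 590592/6 = 98432.

r = 384, b = 98432.


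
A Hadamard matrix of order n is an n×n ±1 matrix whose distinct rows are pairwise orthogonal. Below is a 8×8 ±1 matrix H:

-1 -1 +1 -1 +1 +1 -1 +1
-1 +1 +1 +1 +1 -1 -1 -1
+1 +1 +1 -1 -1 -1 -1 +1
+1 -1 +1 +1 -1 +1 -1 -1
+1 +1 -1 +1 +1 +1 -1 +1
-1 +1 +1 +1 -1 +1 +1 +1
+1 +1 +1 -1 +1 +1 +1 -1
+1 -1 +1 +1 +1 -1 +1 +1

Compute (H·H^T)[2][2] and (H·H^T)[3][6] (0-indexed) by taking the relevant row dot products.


Row 2 of H: [1, 1, 1, -1, -1, -1, -1, 1].
Row 3 of H: [1, -1, 1, 1, -1, 1, -1, -1].
Row 6 of H: [1, 1, 1, -1, 1, 1, 1, -1].
(H·H^T)[2][2] = Σ_j H[2][j]·H[2][j] = (1)² + (1)² + (1)² + (-1)² + (-1)² + (-1)² + (-1)² + (1)² = 1 + 1 + 1 + 1 + 1 + 1 + 1 + 1 = 8.
(H·H^T)[3][6] = Σ_j H[3][j]·H[6][j] = (1)·(1) + (-1)·(1) + (1)·(1) + (1)·(-1) + (-1)·(1) + (1)·(1) + (-1)·(1) + (-1)·(-1) = 1 + -1 + 1 + -1 + -1 + 1 + -1 + 1 = 0.
So rows 3 and 6 are orthogonal; the diagonal entry equals n = 8.

(2,2) entry = 8; (3,6) entry = 0.


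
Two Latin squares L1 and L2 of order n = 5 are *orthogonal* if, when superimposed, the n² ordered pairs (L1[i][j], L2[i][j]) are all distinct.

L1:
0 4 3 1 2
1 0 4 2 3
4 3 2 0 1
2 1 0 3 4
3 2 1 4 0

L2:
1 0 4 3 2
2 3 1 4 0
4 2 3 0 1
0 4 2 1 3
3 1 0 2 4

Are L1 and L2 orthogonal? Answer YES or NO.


Form the n² = 25 superimposed pairs (L1[i][j], L2[i][j]), row by row (rows and columns indexed from 0):
row 0: (0,1) (4,0) (3,4) (1,3) (2,2)
row 1: (1,2) (0,3) (4,1) (2,4) (3,0)
row 2: (4,4) (3,2) (2,3) (0,0) (1,1)
row 3: (2,0) (1,4) (0,2) (3,1) (4,3)
row 4: (3,3) (2,1) (1,0) (4,2) (0,4)
Orthogonality requires all 25 pairs distinct.
Check by first coordinate: for each symbol s of L1, list the L2 entries in the n cells where L1 = s; they must all differ.
  L1 = 0: L2 entries (in reading order) 1, 3, 0, 2, 4 — all 5 distinct ✓
  L1 = 1: L2 entries (in reading order) 3, 2, 1, 4, 0 — all 5 distinct ✓
  L1 = 2: L2 entries (in reading order) 2, 4, 3, 0, 1 — all 5 distinct ✓
  L1 = 3: L2 entries (in reading order) 4, 0, 2, 1, 3 — all 5 distinct ✓
  L1 = 4: L2 entries (in reading order) 0, 1, 4, 3, 2 — all 5 distinct ✓
Every symbol of L1 meets every symbol of L2 exactly once, so all 25 pairs are distinct (25 of 25).
Conclusion: YES.

YES


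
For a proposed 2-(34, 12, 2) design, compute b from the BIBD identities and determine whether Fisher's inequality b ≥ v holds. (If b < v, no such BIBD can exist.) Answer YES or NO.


r = λ(v − 1)/(k − 1) = 2·33/11 = 6.
b = vr/k = 34·6/12 = 17.
Fisher's inequality: b ≥ v ⇔ 17 ≥ 34? NO.

NO


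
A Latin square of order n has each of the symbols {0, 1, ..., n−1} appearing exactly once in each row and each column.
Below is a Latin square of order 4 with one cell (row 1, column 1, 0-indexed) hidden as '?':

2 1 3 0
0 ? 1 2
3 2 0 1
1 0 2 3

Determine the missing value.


Row 1 contains symbols [0, 1, 2] — missing [3].
Column 1 contains symbols [0, 1, 2] — missing [3].
The missing symbol must appear in both missing sets; intersection = [3].
Therefore the hidden value is 3.

Missing value = 3.
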